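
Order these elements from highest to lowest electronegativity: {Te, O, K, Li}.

O > Te > Li > K

EN rises left→right (higher Z_eff, smaller atoms) and falls top→bottom (larger, more shielded atoms).
These span different periods and groups, so the two trends combine.
Li > K: they share group 1; the group trend gives Li the larger value.
Te > Li: period and group pull opposite ways; the across-period shift dominates (2.10 vs 0.98).
O > Te: they share group 16; the group trend gives O the larger value.
Approximate values (Pauling): Li 0.98, O 3.44, K 0.82, Te 2.10.
So from highest to lowest: O > Te > Li > K.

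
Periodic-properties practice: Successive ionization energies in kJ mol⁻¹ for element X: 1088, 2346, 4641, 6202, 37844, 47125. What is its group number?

Group 14

Look for the largest jump between consecutive ionization energies: IE5/IE4 ≈ 6.1, far larger than any earlier ratio.
That jump marks the point where a core electron is being removed. So the atom has 4 valence electrons.
A main-group element with 4 valence electrons is in group 14.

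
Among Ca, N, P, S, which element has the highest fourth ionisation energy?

N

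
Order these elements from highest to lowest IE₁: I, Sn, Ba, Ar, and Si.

Across a period the outer electron is held more tightly (higher IE₁); down a group it sits in a higher shell, more shielded, and comes off more easily.
Here both period and group differ, so the two effects have to be weighed against each other.
Sn > Ba: both effects reinforce here, so Sn is clearly the higher of the two.
Si > Sn: Si sits above Sn in group 14, so the down-group effect alone puts Si higher.
I > Si: the two effects oppose for this pair; the across-period effect wins (1008 vs 786 kJ/mol).
Ar > I: relative to I, both the across-period and down-group shifts push Ar's first ionization energy up.
Tabulated first ionization energy (kJ/mol): Si 786, Ar 1521, Sn 709, I 1008, Ba 503.
So from highest to lowest: Ar > I > Si > Sn > Ba.

Ar, I, Si, Sn, Ba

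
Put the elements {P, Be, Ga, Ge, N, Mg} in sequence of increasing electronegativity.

Mg, Be, Ga, Ge, P, N

Be is in period 2, group 2; N is in period 2, group 15; Mg is in period 3, group 2; P is in period 3, group 15; Ga is in period 4, group 13; Ge is in period 4, group 14.
Atoms toward the upper right of the periodic table pull bonding electrons most strongly.
Neither a single period nor a single group — weigh both effects.
Be > Mg: Be sits above Mg in group 2, so the down-group effect alone puts Be higher.
Ga > Be: the two effects oppose for this pair; the across-period effect wins (1.81 vs 1.57).
Ge > Ga: both are in period 4; the period trend gives Ge the larger value.
P > Ge: relative to Ge, both the across-period and down-group shifts push P's electronegativity up.
N > P: N sits above P in group 15, so the down-group effect alone puts N higher.
Tabulated electronegativity (Pauling): Be 1.57, N 3.04, Mg 1.31, P 2.19, Ga 1.81, Ge 2.01.
So from lowest to highest: Mg < Be < Ga < Ge < P < N.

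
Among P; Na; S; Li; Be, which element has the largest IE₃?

The third ionization energy removes an electron from the +2 ion. For each element: P²⁺ still has 3 valence electrons; Na²⁺ is already 1 electron into the core; S²⁺ still has 4 valence electrons; Li²⁺ is already 1 electron into the core; Be²⁺ is the bare [He] core.
Pulling an electron out of a noble-gas core costs far more than removing a remaining valence electron, so Na, Li and Be sit at the high end of IE_3.
Valence configurations: P²⁺ [Ne]3s²3p¹, S²⁺ [Ne]3s²3p².
The numbers (kJ/mol): P 2914, Na 6910, S 3357, Li 11815, Be 14849.
Hence IE_3: P < S < Na < Li < Be.

Be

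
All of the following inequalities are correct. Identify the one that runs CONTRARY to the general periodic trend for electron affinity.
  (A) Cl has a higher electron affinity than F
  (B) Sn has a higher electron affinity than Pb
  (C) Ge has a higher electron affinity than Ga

The general trend: electron affinity increases across a period and decreases down a group.
(A) Cl (period 3, group 17) vs F (period 2, group 17): the stated order contradicts the simple trend.
(B) Sn (period 5, group 14) vs Pb (period 6, group 14): the stated order agrees with the simple trend.
(C) Ge (period 4, group 14) vs Ga (period 4, group 13): the stated order agrees with the simple trend.
The exception is (A): F's small 2p subshell makes the incoming electron feel strong e⁻–e⁻ repulsion, so Cl actually releases more energy on gaining an electron.

(A)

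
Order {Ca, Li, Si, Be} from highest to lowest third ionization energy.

Be > Li > Ca > Si

Consider each +2 ion: Ca²⁺ is the bare [Ar] core; Li²⁺ is already 1 electron into the core; Si²⁺ still has 2 valence electrons; Be²⁺ is the bare [He] core.
Breaking into a closed-shell core is much more expensive than removing a leftover valence electron — Ca, Li and Be have the largest IE_3 here.
Approximate IE_3 values (kJ/mol): Ca 4912, Li 11815, Si 3232, Be 14849.
So the third ionization energies run Si < Ca < Li < Be.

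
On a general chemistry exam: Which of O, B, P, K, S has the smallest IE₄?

S

IE_4 is the cost of taking one more electron from the +3 cation: O³⁺ still has 3 valence electrons; B³⁺ is the bare [He] core; P³⁺ still has 2 valence electrons; K³⁺ is already 2 electrons into the core; S³⁺ still has 3 valence electrons.
Usually core removal costs more than valence removal, but here the competition is close: a tightly held n=2 valence electron can cost more to remove than an n=3 core electron, so the actual values have to decide it.
Valence configurations: O³⁺ [He]2s²2p¹, P³⁺ [Ne]3s², S³⁺ [Ne]3s²3p¹.
S³⁺ loses a lone 3p electron whereas P³⁺ must break into a filled 3s² pair, so IE_4(P) > IE_4(S) even though S has the higher nuclear charge.
Tabulated IE_4 (kJ/mol): O 7469, B 25026, P 4964, K 5877, S 4556.
Overall IE_4 order: S < P < K < O < B.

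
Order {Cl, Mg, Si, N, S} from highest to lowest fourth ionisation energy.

Mg, N, Cl, S, Si

The fourth ionization energy removes an electron from the +3 ion. For each element: Cl³⁺ still has 4 valence electrons; Mg³⁺ is already 1 electron into the core; Si³⁺ still has 1 valence electron; N³⁺ still has 2 valence electrons; S³⁺ still has 3 valence electrons.
Core electrons are held far more tightly than valence electrons, so Mg tops the IE_4 order.
Valence configurations: Cl³⁺ [Ne]3s²3p², Si³⁺ [Ne]3s¹, N³⁺ [He]2s², S³⁺ [Ne]3s²3p¹.
The numbers (kJ/mol): Cl 5159, Mg 10543, Si 4356, N 7475, S 4556.
Hence IE_4: Si < S < Cl < N < Mg.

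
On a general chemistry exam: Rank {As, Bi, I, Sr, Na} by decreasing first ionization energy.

IE₁ increases left→right with effective nuclear charge and decreases top→bottom as the valence shell moves farther out.
Here both period and group differ, so the two effects have to be weighed against each other.
Sr > Na: period and group pull opposite ways; the across-period shift dominates (550 vs 496 kJ/mol).
Bi > Sr: the two effects oppose for this pair; the across-period effect wins (703 vs 550 kJ/mol).
As > Bi: As sits above Bi in group 15, so the down-group effect alone puts As higher.
I > As: the two effects oppose for this pair; the across-period effect wins (1008 vs 947 kJ/mol).
For reference (kJ/mol): Na 496, As 947, Sr 550, I 1008, Bi 703.
So from highest to lowest: I > As > Bi > Sr > Na.

I > As > Bi > Sr > Na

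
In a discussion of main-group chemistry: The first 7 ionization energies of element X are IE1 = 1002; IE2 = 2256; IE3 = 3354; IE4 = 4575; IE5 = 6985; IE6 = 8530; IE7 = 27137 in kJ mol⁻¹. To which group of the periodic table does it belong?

Group 16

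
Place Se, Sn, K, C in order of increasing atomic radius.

C < Se < Sn < K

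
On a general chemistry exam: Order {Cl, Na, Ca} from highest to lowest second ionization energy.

Na, Cl, Ca

IE_2 is the cost of taking one more electron from the +1 cation: Cl⁺ still has 6 valence electrons; Na⁺ is the bare [Ne] core; Ca⁺ still has 1 valence electron.
Pulling an electron out of a noble-gas core costs far more than removing a remaining valence electron, so Na sits at the high end of IE_2.
Valence configurations: Cl⁺ [Ne]3s²3p⁴, Ca⁺ [Ar]4s¹.
The numbers (kJ/mol): Cl 2298, Na 4562, Ca 1145.
Overall IE_2 order: Ca < Cl < Na.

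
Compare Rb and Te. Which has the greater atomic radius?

Rb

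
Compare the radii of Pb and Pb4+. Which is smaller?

Pb4+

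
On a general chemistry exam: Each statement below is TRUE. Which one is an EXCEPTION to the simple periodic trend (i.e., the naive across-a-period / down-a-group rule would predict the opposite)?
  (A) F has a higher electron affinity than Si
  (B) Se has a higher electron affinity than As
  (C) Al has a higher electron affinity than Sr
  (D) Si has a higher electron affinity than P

The general trend: electron affinity increases across a period and decreases down a group.
(A) F (period 2, group 17) vs Si (period 3, group 14): the stated order agrees with the simple trend.
(B) Se (period 4, group 16) vs As (period 4, group 15): the stated order agrees with the simple trend.
(C) Al (period 3, group 13) vs Sr (period 5, group 2): the stated order agrees with the simple trend.
(D) Si (period 3, group 14) vs P (period 3, group 15): the stated order contradicts the simple trend.
The exception is (D): adding an electron to P's half-filled 3p³ is unfavourable, so Si (3p²) has the more exothermic EA.

(D)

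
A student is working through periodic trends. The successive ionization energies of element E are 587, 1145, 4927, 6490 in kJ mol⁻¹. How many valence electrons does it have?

Look for the largest jump between consecutive ionization energies: IE3/IE2 ≈ 4.3, far larger than any earlier ratio.
That jump marks the point where a core electron is being removed. So the atom has 2 valence electrons.

2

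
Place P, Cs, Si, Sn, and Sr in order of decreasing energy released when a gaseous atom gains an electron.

Si > Sn > P > Cs > Sr

Si is in period 3, group 14; P is in period 3, group 15; Sr is in period 5, group 2; Sn is in period 5, group 14; Cs is in period 6, group 1.
Atoms with high Z_eff and room in the valence shell (especially the halogens) have the most exothermic electron affinities.
Here both period and group differ, so the two effects have to be weighed against each other.
Cs > Sr: this pair runs against the simple trend — see the exception note.
P > Cs: both effects reinforce here, so P is clearly the higher of the two.
Sn > P: this pair runs against the simple trend — see the exception note.
Si > Sn: Si sits above Sn in group 14, so the down-group effect alone puts Si higher.
Note the exception: Cs has a higher electron affinity than Sr, contrary to the simple trend — adding an electron to Sr (ns²) has to open a new, higher-energy np subshell, which is unfavourable.
Note the exception: Sn has a higher electron affinity than P, contrary to the simple trend — adding an electron to P's half-filled np³ subshell costs electron-pairing energy.
Note the exception: Si has a higher electron affinity than P, contrary to the simple trend — adding an electron to P's half-filled 3p³ is unfavourable, so Si (3p²) has the more exothermic EA.
Tabulated electron affinity (kJ/mol): Si 134, P 72, Sr 5, Sn 107, Cs 46.
So from highest to lowest: Si > Sn > P > Cs > Sr.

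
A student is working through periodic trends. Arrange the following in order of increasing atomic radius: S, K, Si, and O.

O < S < Si < K

O is in period 2, group 16; Si is in period 3, group 14; S is in period 3, group 16; K is in period 4, group 1.
Across a period the added protons contract the valence shell; down a group each new principal shell makes the atom larger.
These span different periods and groups, so the two trends combine.
S > O: they share group 16; the group trend gives S the larger value.
Si > S: both are in period 3; the period trend gives Si the larger value.
K > Si: both effects reinforce here, so K is clearly the larger of the two.
Approximate values (pm): O 63, Si 116, S 103, K 196.
So from smallest to largest: O < S < Si < K.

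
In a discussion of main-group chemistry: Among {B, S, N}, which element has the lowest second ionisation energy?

S

After 1 electron has been removed, what remains? B⁺ still has 2 valence electrons; S⁺ still has 5 valence electrons; N⁺ still has 4 valence electrons.
All are still removing valence electrons, so compare the +1 ions as you would atoms: IE_2 generally rises across a period (higher Z_eff) and falls down a group (larger shell), subject to the usual subshell exceptions.
Valence configurations: B⁺ [He]2s², S⁺ [Ne]3s²3p³, N⁺ [He]2s²2p².
Tabulated IE_2 (kJ/mol): B 2427, S 2252, N 2856.
So the second ionization energies run S < B < N.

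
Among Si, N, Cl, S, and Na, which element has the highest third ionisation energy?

Na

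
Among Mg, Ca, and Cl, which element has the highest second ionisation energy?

IE_2 is the cost of taking one more electron from the +1 cation: Mg⁺ still has 1 valence electron; Ca⁺ still has 1 valence electron; Cl⁺ still has 6 valence electrons.
All are still removing valence electrons, so compare the +1 ions as you would atoms: IE_2 generally rises across a period (higher Z_eff) and falls down a group (larger shell), subject to the usual subshell exceptions.
Valence configurations: Mg⁺ [Ne]3s¹, Ca⁺ [Ar]4s¹, Cl⁺ [Ne]3s²3p⁴.
The numbers (kJ/mol): Mg 1451, Ca 1145, Cl 2298.
Hence IE_2: Ca < Mg < Cl.

Cl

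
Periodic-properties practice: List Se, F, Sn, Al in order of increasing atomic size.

F < Se < Al < Sn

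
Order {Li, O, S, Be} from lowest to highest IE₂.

Be < S < O < Li

The second ionization energy removes an electron from the +1 ion. For each element: Li⁺ is the bare [He] core; O⁺ still has 5 valence electrons; S⁺ still has 5 valence electrons; Be⁺ still has 1 valence electron.
Core electrons are held far more tightly than valence electrons, so Li tops the IE_2 order.
Valence configurations: O⁺ [He]2s²2p³, S⁺ [Ne]3s²3p³, Be⁺ [He]2s¹.
Approximate IE_2 values (kJ/mol): Li 7298, O 3388, S 2252, Be 1757.
So the second ionization energies run Be < S < O < Li.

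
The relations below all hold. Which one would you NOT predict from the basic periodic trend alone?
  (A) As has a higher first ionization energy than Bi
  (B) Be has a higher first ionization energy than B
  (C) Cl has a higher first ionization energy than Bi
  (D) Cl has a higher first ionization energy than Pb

(B)

The general trend: first ionization energy increases across a period and decreases down a group.
(A) As (period 4, group 15) vs Bi (period 6, group 15): the stated order agrees with the simple trend.
(B) Be (period 2, group 2) vs B (period 2, group 13): the stated order contradicts the simple trend.
(C) Cl (period 3, group 17) vs Bi (period 6, group 15): the stated order agrees with the simple trend.
(D) Cl (period 3, group 17) vs Pb (period 6, group 14): the stated order agrees with the simple trend.
The exception is (B): removing B's lone 2p electron is easier than breaking Be's filled 2s².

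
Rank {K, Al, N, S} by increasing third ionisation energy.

Al < S < K < N

IE_3 is the cost of taking one more electron from the +2 cation: K²⁺ is already 1 electron into the core; Al²⁺ still has 1 valence electron; N²⁺ still has 3 valence electrons; S²⁺ still has 4 valence electrons.
Usually core removal costs more than valence removal, but here the competition is close: a tightly held n=2 valence electron can cost more to remove than an n=3 core electron, so the actual values have to decide it.
Valence configurations: Al²⁺ [Ne]3s¹, N²⁺ [He]2s²2p¹, S²⁺ [Ne]3s²3p².
Tabulated IE_3 (kJ/mol): K 4420, Al 2745, N 4578, S 3357.
Overall IE_3 order: Al < S < K < N.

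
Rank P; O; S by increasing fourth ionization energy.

IE_4 is the cost of taking one more electron from the +3 cation: P³⁺ still has 2 valence electrons; O³⁺ still has 3 valence electrons; S³⁺ still has 3 valence electrons.
All are still removing valence electrons, so compare the +3 ions as you would atoms: IE_4 generally rises across a period (higher Z_eff) and falls down a group (larger shell), subject to the usual subshell exceptions.
Valence configurations: P³⁺ [Ne]3s², O³⁺ [He]2s²2p¹, S³⁺ [Ne]3s²3p¹.
S³⁺ loses a lone 3p electron whereas P³⁺ must break into a filled 3s² pair, so IE_4(P) > IE_4(S) even though S has the higher nuclear charge.
The numbers (kJ/mol): P 4964, O 7469, S 4556.
So the fourth ionization energies run S < P < O.

S, P, O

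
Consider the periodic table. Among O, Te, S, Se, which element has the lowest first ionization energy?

Te

O is in period 2, group 16; S is in period 3, group 16; Se is in period 4, group 16; Te is in period 5, group 16.
Removing the outermost electron gets harder across a period and easier down a group.
All are in group 16, so first ionization energy increases up the group.
The lowest first ionization energy among these belongs to Te.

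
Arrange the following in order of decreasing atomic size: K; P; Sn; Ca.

Moving right in a period, electrons are added to the same shell under a stronger nuclear pull, so atoms get smaller; moving down, a new shell is opened and atoms get larger.
These span different periods and groups, so the two trends combine.
Sn > P: relative to P, both the across-period and down-group shifts push Sn's atomic radius up.
Ca > Sn: the two effects oppose for this pair; the across-period effect wins (171 vs 140 pm).
K > Ca: K lies to the left of Ca in period 4, so the across-period effect alone puts K larger.
For reference (pm): P 111, K 196, Ca 171, Sn 140.
So from largest to smallest: K > Ca > Sn > P.

K, Ca, Sn, P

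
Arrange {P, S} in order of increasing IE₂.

P < S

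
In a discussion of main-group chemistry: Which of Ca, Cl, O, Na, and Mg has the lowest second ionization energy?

Ca

The second ionization energy removes an electron from the +1 ion. For each element: Ca⁺ still has 1 valence electron; Cl⁺ still has 6 valence electrons; O⁺ still has 5 valence electrons; Na⁺ is the bare [Ne] core; Mg⁺ still has 1 valence electron.
Pulling an electron out of a noble-gas core costs far more than removing a remaining valence electron, so Na sits at the high end of IE_2.
Valence configurations: Ca⁺ [Ar]4s¹, Cl⁺ [Ne]3s²3p⁴, O⁺ [He]2s²2p³, Mg⁺ [Ne]3s¹.
Approximate IE_2 values (kJ/mol): Ca 1145, Cl 2298, O 3388, Na 4562, Mg 1451.
Hence IE_2: Ca < Mg < Cl < O < Na.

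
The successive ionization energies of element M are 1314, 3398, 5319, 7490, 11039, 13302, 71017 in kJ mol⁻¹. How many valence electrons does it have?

6

Look for the largest jump between consecutive ionization energies: IE7/IE6 ≈ 5.3, far larger than any earlier ratio.
That jump marks the point where a core electron is being removed. So the atom has 6 valence electrons.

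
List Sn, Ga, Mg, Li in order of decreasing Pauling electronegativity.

Sn, Ga, Mg, Li

Li is in period 2, group 1; Mg is in period 3, group 2; Ga is in period 4, group 13; Sn is in period 5, group 14.
Electronegativity increases across a period and decreases down a group, tracking effective nuclear charge and atomic size.
A diagonal step moves right (one effect) and down (the opposite effect) at once.
Mg > Li: period and group pull opposite ways; the across-period shift dominates (1.31 vs 0.98).
Ga > Mg: period and group pull opposite ways; the across-period shift dominates (1.81 vs 1.31).
Sn > Ga: period and group pull opposite ways; the across-period shift dominates (1.96 vs 1.81).
Tabulated electronegativity (Pauling): Li 0.98, Mg 1.31, Ga 1.81, Sn 1.96.
So from highest to lowest: Sn > Ga > Mg > Li.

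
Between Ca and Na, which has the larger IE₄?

The fourth ionization energy removes an electron from the +3 ion. For each element: Ca³⁺ is already 1 electron into the core; Na³⁺ is already 2 electrons into the core.
All of these are removing an electron from a noble-gas core or deeper; the smaller core (lower principal quantum number) is held far more tightly, and within a period the higher nuclear charge binds the same core more tightly.
Tabulated IE_4 (kJ/mol): Ca 6491, Na 9543.
Hence IE_4: Ca < Na.

Na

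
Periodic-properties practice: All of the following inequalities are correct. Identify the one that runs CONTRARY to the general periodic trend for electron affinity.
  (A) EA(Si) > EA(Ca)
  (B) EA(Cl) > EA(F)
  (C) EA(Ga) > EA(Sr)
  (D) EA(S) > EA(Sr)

(B)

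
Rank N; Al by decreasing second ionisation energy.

The second ionization energy removes an electron from the +1 ion. For each element: N⁺ still has 4 valence electrons; Al⁺ still has 2 valence electrons.
All are still removing valence electrons, so compare the +1 ions as you would atoms: IE_2 generally rises across a period (higher Z_eff) and falls down a group (larger shell), subject to the usual subshell exceptions.
Valence configurations: N⁺ [He]2s²2p², Al⁺ [Ne]3s².
Tabulated IE_2 (kJ/mol): N 2856, Al 1817.
So the second ionization energies run Al < N.

N, Al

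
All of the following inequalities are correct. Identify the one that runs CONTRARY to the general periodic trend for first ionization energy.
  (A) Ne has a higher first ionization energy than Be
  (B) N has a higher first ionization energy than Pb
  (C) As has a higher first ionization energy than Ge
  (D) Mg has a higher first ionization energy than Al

(D)

The general trend: first ionization energy increases across a period and decreases down a group.
(A) Ne (period 2, group 18) vs Be (period 2, group 2): the stated order agrees with the simple trend.
(B) N (period 2, group 15) vs Pb (period 6, group 14): the stated order agrees with the simple trend.
(C) As (period 4, group 15) vs Ge (period 4, group 14): the stated order agrees with the simple trend.
(D) Mg (period 3, group 2) vs Al (period 3, group 13): the stated order contradicts the simple trend.
The exception is (D): Al's single 3p electron is easier to remove than one from Mg's filled 3s².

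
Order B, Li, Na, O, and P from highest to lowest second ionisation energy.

Li, Na, O, B, P

The second ionization energy removes an electron from the +1 ion. For each element: B⁺ still has 2 valence electrons; Li⁺ is the bare [He] core; Na⁺ is the bare [Ne] core; O⁺ still has 5 valence electrons; P⁺ still has 4 valence electrons.
Core electrons are held far more tightly than valence electrons, so Na and Li top the IE_2 order.
Valence configurations: B⁺ [He]2s², O⁺ [He]2s²2p³, P⁺ [Ne]3s²3p².
Tabulated IE_2 (kJ/mol): B 2427, Li 7298, Na 4562, O 3388, P 1907.
Putting it together, IE_2: P < B < O < Na < Li.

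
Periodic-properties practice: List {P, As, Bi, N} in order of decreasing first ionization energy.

N, P, As, Bi

N is in period 2, group 15; P is in period 3, group 15; As is in period 4, group 15; Bi is in period 6, group 15.
IE₁ increases left→right with effective nuclear charge and decreases top→bottom as the valence shell moves farther out.
All are in group 15, so first ionization energy increases up the group.
So from highest to lowest: N > P > As > Bi.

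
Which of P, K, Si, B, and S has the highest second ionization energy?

K

After 1 electron has been removed, what remains? P⁺ still has 4 valence electrons; K⁺ is the bare [Ar] core; Si⁺ still has 3 valence electrons; B⁺ still has 2 valence electrons; S⁺ still has 5 valence electrons.
Pulling an electron out of a noble-gas core costs far more than removing a remaining valence electron, so K sits at the high end of IE_2.
Valence configurations: P⁺ [Ne]3s²3p², Si⁺ [Ne]3s²3p¹, B⁺ [He]2s², S⁺ [Ne]3s²3p³.
Approximate IE_2 values (kJ/mol): P 1907, K 3052, Si 1577, B 2427, S 2252.
Putting it together, IE_2: Si < P < S < B < K.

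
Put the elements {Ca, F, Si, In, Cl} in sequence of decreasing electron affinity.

Cl > F > Si > In > Ca

F is in period 2, group 17; Si is in period 3, group 14; Cl is in period 3, group 17; Ca is in period 4, group 2; In is in period 5, group 13.
Adding an electron releases more energy for atoms nearer the top right (short of the noble gases).
Here both period and group differ, so the two effects have to be weighed against each other.
In > Ca: the two effects oppose for this pair; the across-period effect wins (29 vs 2 kJ/mol).
Si > In: relative to In, both the across-period and down-group shifts push Si's electron affinity up.
F > Si: both effects reinforce here, so F is clearly the higher of the two.
Cl > F: this pair runs against the simple trend — see the exception note.
Note the exception: Cl has a higher electron affinity than F, contrary to the simple trend — F's small 2p subshell makes the incoming electron feel strong e⁻–e⁻ repulsion, so Cl actually releases more energy on gaining an electron.
Tabulated electron affinity (kJ/mol): F 328, Si 134, Cl 349, Ca 2, In 29.
So from highest to lowest: Cl > F > Si > In > Ca.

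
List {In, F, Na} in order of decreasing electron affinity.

F is in period 2, group 17; Na is in period 3, group 1; In is in period 5, group 13.
Adding an electron releases more energy for atoms nearer the top right (short of the noble gases).
Neither a single period nor a single group — weigh both effects.
Na > In: period and group pull opposite ways; the down-group shift dominates (53 vs 29 kJ/mol).
F > Na: relative to Na, both the across-period and down-group shifts push F's electron affinity up.
Tabulated electron affinity (kJ/mol): F 328, Na 53, In 29.
So from highest to lowest: F > Na > In.

F > Na > In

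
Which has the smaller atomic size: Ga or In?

Ga

Ga is in period 4, group 13; In is in period 5, group 13.
Moving right in a period, electrons are added to the same shell under a stronger nuclear pull, so atoms get smaller; moving down, a new shell is opened and atoms get larger.
All are in group 13, so atomic radius increases down the group.
So Ga has the smaller atomic size (Ga < In).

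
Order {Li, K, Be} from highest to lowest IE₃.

Be > Li > K

Consider each +2 ion: Li²⁺ is already 1 electron into the core; K²⁺ is already 1 electron into the core; Be²⁺ is the bare [He] core.
All of these are removing an electron from a noble-gas core or deeper; the smaller core (lower principal quantum number) is held far more tightly, and within a period the higher nuclear charge binds the same core more tightly.
The numbers (kJ/mol): Li 11815, K 4420, Be 14849.
Putting it together, IE_3: K < Li < Be.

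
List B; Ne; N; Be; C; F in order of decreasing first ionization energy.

Be is in period 2, group 2; B is in period 2, group 13; C is in period 2, group 14; N is in period 2, group 15; F is in period 2, group 17; Ne is in period 2, group 18.
Removing the outermost electron gets harder across a period and easier down a group.
All lie in period 2; the across-period trend (first ionization energy increases left to right) applies, with the exception below.
Note the exception: Be has a higher first ionization energy than B, contrary to the simple trend — removing B's lone 2p electron is easier than breaking Be's filled 2s².
Tabulated first ionization energy (kJ/mol): Be 900, B 801, C 1086, N 1402, F 1681, Ne 2081.
So from highest to lowest: Ne > F > N > C > Be > B.

Ne > F > N > C > Be > B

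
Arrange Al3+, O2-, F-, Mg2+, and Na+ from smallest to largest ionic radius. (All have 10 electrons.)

All of these have 10 electrons, so size is governed by nuclear charge alone: the more protons, the stronger the pull on the same electron cloud, and the smaller the ion.
Nuclear charges: Al3+ (Z=13), Mg2+ (Z=12), Na+ (Z=11), F- (Z=9), O2- (Z=8).
Smallest to largest: Al3+ < Mg2+ < Na+ < F- < O2-.

Al3+ < Mg2+ < Na+ < F- < O2-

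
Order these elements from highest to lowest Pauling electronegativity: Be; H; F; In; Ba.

EN rises left→right (higher Z_eff, smaller atoms) and falls top→bottom (larger, more shielded atoms).
Here both period and group differ, so the two effects have to be weighed against each other.
Be > Ba: they share group 2; the group trend gives Be the larger value.
In > Be: period and group pull opposite ways; the across-period shift dominates (1.78 vs 1.57).
H > In: period and group pull opposite ways; the down-group shift dominates (2.20 vs 1.78).
F > H: period and group pull opposite ways; the across-period shift dominates (3.98 vs 2.20).
For reference (Pauling): H 2.20, Be 1.57, F 3.98, In 1.78, Ba 0.89.
So from highest to lowest: F > H > In > Be > Ba.

F, H, In, Be, Ba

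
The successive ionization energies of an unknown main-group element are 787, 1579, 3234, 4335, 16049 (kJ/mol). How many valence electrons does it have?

Look for the largest jump between consecutive ionization energies: IE5/IE4 ≈ 3.7, far larger than any earlier ratio.
That jump marks the point where a core electron is being removed. So the atom has 4 valence electrons.

4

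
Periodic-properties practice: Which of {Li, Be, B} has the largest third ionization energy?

After 2 electrons have been removed, what remains? Li²⁺ is already 1 electron into the core; Be²⁺ is the bare [He] core; B²⁺ still has 1 valence electron.
Pulling an electron out of a noble-gas core costs far more than removing a remaining valence electron, so Li and Be sit at the high end of IE_3.
The numbers (kJ/mol): Li 11815, Be 14849, B 3660.
So the third ionization energies run B < Li < Be.

Be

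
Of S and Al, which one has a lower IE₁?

Al

Across a period the outer electron is held more tightly (higher IE₁); down a group it sits in a higher shell, more shielded, and comes off more easily.
All lie in period 3, so first ionization energy increases left to right.
So Al has the lower IE₁ (Al < S).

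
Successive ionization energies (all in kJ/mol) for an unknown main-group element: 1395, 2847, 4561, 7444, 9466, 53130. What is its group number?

Look for the largest jump between consecutive ionization energies: IE6/IE5 ≈ 5.6, far larger than any earlier ratio.
That jump marks the point where a core electron is being removed. So the atom has 5 valence electrons.
A main-group element with 5 valence electrons is in group 15.

Group 15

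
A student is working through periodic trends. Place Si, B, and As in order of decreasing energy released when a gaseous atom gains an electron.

Si > As > B

B is in period 2, group 13; Si is in period 3, group 14; As is in period 4, group 15.
EA tends to increase across a period and decrease down a group, though the pattern is less regular than for IE or radius.
A diagonal step moves right (one effect) and down (the opposite effect) at once.
As > B: the two effects oppose for this pair; the across-period effect wins (78 vs 27 kJ/mol).
Si > As: period and group pull opposite ways; the down-group shift dominates (134 vs 78 kJ/mol).
Tabulated electron affinity (kJ/mol): B 27, Si 134, As 78.
So from highest to lowest: Si > As > B.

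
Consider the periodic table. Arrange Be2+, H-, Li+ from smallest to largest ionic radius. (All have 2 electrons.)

Be2+ < Li+ < H-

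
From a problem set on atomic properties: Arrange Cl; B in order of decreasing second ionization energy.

IE_2 is the cost of taking one more electron from the +1 cation: Cl⁺ still has 6 valence electrons; B⁺ still has 2 valence electrons.
All are still removing valence electrons, so compare the +1 ions as you would atoms: IE_2 generally rises across a period (higher Z_eff) and falls down a group (larger shell), subject to the usual subshell exceptions.
Valence configurations: Cl⁺ [Ne]3s²3p⁴, B⁺ [He]2s².
Tabulated IE_2 (kJ/mol): Cl 2298, B 2427.
Overall IE_2 order: Cl < B.

B > Cl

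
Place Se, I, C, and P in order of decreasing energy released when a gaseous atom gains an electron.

I > Se > C > P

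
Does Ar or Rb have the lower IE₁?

Rb

Ar is in period 3, group 18; Rb is in period 5, group 1.
Removing the outermost electron gets harder across a period and easier down a group.
Here both period and group differ, so the two effects have to be weighed against each other.
Ar > Rb: both effects reinforce here, so Ar is clearly the higher of the two.
Tabulated first ionization energy (kJ/mol): Ar 1521, Rb 403.
So Rb has the lower IE₁ (Rb < Ar).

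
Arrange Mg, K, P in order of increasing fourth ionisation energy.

P < K < Mg

After 3 electrons have been removed, what remains? Mg³⁺ is already 1 electron into the core; K³⁺ is already 2 electrons into the core; P³⁺ still has 2 valence electrons.
Breaking into a closed-shell core is much more expensive than removing a leftover valence electron — K and Mg have the largest IE_4 here.
Approximate IE_4 values (kJ/mol): Mg 10543, K 5877, P 4964.
Putting it together, IE_4: P < K < Mg.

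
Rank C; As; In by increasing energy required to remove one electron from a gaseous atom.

C is in period 2, group 14; As is in period 4, group 15; In is in period 5, group 13.
First ionization energy rises across a period (greater Z_eff holds electrons more tightly) and falls down a group (valence electrons are farther from the nucleus).
These span different periods and groups, so the two trends combine.
As > In: relative to In, both the across-period and down-group shifts push As's first ionization energy up.
C > As: period and group pull opposite ways; the down-group shift dominates (1086 vs 947 kJ/mol).
For reference (kJ/mol): C 1086, As 947, In 558.
So from lowest to highest: In < As < C.

In < As < C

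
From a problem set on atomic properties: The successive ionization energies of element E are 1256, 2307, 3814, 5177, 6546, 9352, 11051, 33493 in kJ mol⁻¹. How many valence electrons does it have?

7

Look for the largest jump between consecutive ionization energies: IE8/IE7 ≈ 3.0, far larger than any earlier ratio.
That jump marks the point where a core electron is being removed. So the atom has 7 valence electrons.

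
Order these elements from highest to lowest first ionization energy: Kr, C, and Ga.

C is in period 2, group 14; Ga is in period 4, group 13; Kr is in period 4, group 18.
First ionization energy rises across a period (greater Z_eff holds electrons more tightly) and falls down a group (valence electrons are farther from the nucleus).
These span different periods and groups, so the two trends combine.
C > Ga: both effects reinforce here, so C is clearly the higher of the two.
Kr > C: the two effects oppose for this pair; the across-period effect wins (1351 vs 1086 kJ/mol).
For reference (kJ/mol): C 1086, Ga 579, Kr 1351.
So from highest to lowest: Kr > C > Ga.

Kr, C, Ga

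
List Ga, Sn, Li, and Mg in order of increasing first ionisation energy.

Li is in period 2, group 1; Mg is in period 3, group 2; Ga is in period 4, group 13; Sn is in period 5, group 14.
First ionization energy rises across a period (greater Z_eff holds electrons more tightly) and falls down a group (valence electrons are farther from the nucleus).
These sit on a diagonal, where the across-period and down-group effects partly cancel.
Ga > Li: period and group pull opposite ways; the across-period shift dominates (579 vs 520 kJ/mol).
Sn > Ga: the two effects oppose for this pair; the across-period effect wins (709 vs 579 kJ/mol).
Mg > Sn: the two effects oppose for this pair; the down-group effect wins (738 vs 709 kJ/mol).
Tabulated first ionization energy (kJ/mol): Li 520, Mg 738, Ga 579, Sn 709.
So from lowest to highest: Li < Ga < Sn < Mg.

Li, Ga, Sn, Mg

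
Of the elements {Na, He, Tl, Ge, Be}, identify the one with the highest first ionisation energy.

He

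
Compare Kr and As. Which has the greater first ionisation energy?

As is in period 4, group 15; Kr is in period 4, group 18.
Removing the outermost electron gets harder across a period and easier down a group.
All lie in period 4, so first ionization energy increases left to right.
So Kr has the greater first ionisation energy (Kr > As).

Kr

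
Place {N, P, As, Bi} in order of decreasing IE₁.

N, P, As, Bi

N is in period 2, group 15; P is in period 3, group 15; As is in period 4, group 15; Bi is in period 6, group 15.
Across a period the outer electron is held more tightly (higher IE₁); down a group it sits in a higher shell, more shielded, and comes off more easily.
All are in group 15, so first ionization energy increases up the group.
So from highest to lowest: N > P > As > Bi.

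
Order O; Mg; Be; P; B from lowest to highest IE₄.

P, O, Mg, Be, B

After 3 electrons have been removed, what remains? O³⁺ still has 3 valence electrons; Mg³⁺ is already 1 electron into the core; Be³⁺ is already 1 electron into the core; P³⁺ still has 2 valence electrons; B³⁺ is the bare [He] core.
Core electrons are held far more tightly than valence electrons, so Mg, Be and B top the IE_4 order.
Valence configurations: O³⁺ [He]2s²2p¹, P³⁺ [Ne]3s².
Tabulated IE_4 (kJ/mol): O 7469, Mg 10543, Be 21007, P 4964, B 25026.
Putting it together, IE_4: P < O < Mg < Be < B.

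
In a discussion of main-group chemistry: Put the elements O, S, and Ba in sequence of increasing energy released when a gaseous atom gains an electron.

Ba, O, S

O is in period 2, group 16; S is in period 3, group 16; Ba is in period 6, group 2.
Electron affinity generally becomes more exothermic across a period toward the halogens and less exothermic down a group.
Here both period and group differ, so the two effects have to be weighed against each other.
O > Ba: both effects reinforce here, so O is clearly the higher of the two.
S > O: this pair runs against the simple trend — see the exception note.
Note the exception: S has a higher electron affinity than O, contrary to the simple trend — the compact 2p subshell of O repels the added electron more than S's larger 3p does.
For reference (kJ/mol): O 141, S 200, Ba 14.
So from lowest to highest: Ba < O < S.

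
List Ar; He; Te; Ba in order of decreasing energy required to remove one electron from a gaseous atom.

He > Ar > Te > Ba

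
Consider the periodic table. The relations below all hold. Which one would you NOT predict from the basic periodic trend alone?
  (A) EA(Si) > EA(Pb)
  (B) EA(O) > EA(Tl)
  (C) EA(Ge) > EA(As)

The general trend: electron affinity increases across a period and decreases down a group.
(A) Si (period 3, group 14) vs Pb (period 6, group 14): the stated order agrees with the simple trend.
(B) O (period 2, group 16) vs Tl (period 6, group 13): the stated order agrees with the simple trend.
(C) Ge (period 4, group 14) vs As (period 4, group 15): the stated order contradicts the simple trend.
The exception is (C): adding an electron to As's half-filled 4p³ is unfavourable, so Ge (4p²) has the more exothermic EA.

(C)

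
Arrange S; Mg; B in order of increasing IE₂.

IE_2 is the cost of taking one more electron from the +1 cation: S⁺ still has 5 valence electrons; Mg⁺ still has 1 valence electron; B⁺ still has 2 valence electrons.
All are still removing valence electrons, so compare the +1 ions as you would atoms: IE_2 generally rises across a period (higher Z_eff) and falls down a group (larger shell), subject to the usual subshell exceptions.
Valence configurations: S⁺ [Ne]3s²3p³, Mg⁺ [Ne]3s¹, B⁺ [He]2s².
Tabulated IE_2 (kJ/mol): S 2252, Mg 1451, B 2427.
Hence IE_2: Mg < S < B.

Mg < S < B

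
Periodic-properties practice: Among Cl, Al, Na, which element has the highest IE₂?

Na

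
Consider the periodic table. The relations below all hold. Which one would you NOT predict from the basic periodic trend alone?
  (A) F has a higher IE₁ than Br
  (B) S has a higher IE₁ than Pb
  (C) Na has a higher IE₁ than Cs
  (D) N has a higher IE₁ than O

The general trend: IE₁ increases across a period and decreases down a group.
(A) F (period 2, group 17) vs Br (period 4, group 17): the stated order agrees with the simple trend.
(B) S (period 3, group 16) vs Pb (period 6, group 14): the stated order agrees with the simple trend.
(C) Na (period 3, group 1) vs Cs (period 6, group 1): the stated order agrees with the simple trend.
(D) N (period 2, group 15) vs O (period 2, group 16): the stated order contradicts the simple trend.
The exception is (D): pairing an electron in O's 2p⁴ costs repulsion energy, so O ionizes more easily than half-filled N (2p³).

(D)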